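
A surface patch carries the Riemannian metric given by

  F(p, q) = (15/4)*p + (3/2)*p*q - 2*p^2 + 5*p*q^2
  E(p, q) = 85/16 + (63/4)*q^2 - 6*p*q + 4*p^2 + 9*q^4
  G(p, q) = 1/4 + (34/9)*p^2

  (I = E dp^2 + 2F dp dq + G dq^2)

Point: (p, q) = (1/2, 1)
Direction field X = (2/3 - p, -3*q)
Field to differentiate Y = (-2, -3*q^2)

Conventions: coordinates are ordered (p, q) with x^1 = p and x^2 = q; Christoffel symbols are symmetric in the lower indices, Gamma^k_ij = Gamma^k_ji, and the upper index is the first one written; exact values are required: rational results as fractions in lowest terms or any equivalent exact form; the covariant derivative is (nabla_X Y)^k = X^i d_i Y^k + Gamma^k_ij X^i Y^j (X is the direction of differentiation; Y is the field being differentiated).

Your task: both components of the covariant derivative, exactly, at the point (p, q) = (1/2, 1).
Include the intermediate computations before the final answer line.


E = 449/16, F = 37/8, G = 43/36 at the point
E_p = -2, E_q = 129/2, F_p = 33/4, F_q = 23/4, G_p = 34/9, G_q = 0
EG - F^2 = 3493/288;  g^inv = (288/3493) * [[43/36, -37/8], [-37/8, 449/16]]
first-kind symbols [ij,l] = (1/2)(d_i g_jl + d_j g_il - d_l g_ij): [pp,p] = E_p/2 = -1, [pp,q] = F_p - E_q/2 = -24, [pq,p] = E_q/2 = 129/4, [pq,q] = G_p/2 = 17/9, [qq,p] = F_q - G_p/2 = 139/36, [qq,q] = G_q/2 = 0
Gamma^p_ij = (G*[ij,p] - F*[ij,q])/(EG - F^2), Gamma^q_ij = (E*[ij,q] - F*[ij,p])/(EG - F^2)
Gamma_ppp = 31624/3493, Gamma_ppq = 8578/3493, Gamma_pqq = 11954/31437, Gamma_qpp = -192636/3493, Gamma_qpq = -27691/3493, Gamma_qqq = -5143/3493
X = (1/6, -3), Y = (-2, -3) at the point

Answer: (nabla_X Y)^p = 20825/1497, (nabla_X Y)^q = -20429/998


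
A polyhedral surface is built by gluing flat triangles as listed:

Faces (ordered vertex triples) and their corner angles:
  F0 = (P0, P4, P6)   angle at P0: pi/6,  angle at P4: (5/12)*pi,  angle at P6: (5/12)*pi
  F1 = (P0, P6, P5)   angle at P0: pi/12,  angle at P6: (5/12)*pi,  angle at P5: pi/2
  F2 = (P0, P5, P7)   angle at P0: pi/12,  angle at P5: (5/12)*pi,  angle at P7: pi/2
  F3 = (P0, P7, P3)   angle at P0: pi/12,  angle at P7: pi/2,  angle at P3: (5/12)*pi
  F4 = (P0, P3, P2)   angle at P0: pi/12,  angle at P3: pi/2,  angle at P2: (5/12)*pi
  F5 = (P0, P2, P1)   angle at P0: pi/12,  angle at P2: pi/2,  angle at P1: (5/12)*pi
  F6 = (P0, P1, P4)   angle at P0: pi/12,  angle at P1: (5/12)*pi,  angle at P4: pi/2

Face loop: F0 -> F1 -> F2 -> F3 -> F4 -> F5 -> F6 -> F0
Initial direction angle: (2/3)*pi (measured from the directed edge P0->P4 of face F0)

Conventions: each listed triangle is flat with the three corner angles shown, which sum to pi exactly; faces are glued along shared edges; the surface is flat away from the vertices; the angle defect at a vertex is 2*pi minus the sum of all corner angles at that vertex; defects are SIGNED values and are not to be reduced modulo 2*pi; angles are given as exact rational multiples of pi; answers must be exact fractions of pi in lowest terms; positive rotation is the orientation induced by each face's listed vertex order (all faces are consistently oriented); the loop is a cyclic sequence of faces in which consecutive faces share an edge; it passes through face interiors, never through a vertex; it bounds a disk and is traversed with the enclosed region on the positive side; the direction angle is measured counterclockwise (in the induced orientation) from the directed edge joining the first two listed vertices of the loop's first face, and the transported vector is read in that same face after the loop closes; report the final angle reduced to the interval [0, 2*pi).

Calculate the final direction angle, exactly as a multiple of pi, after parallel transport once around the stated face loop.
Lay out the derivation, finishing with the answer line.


enclosed vertex P0: corner angles sum to (2/3)*pi, defect = 2*pi - (2/3)*pi = (4/3)*pi
transport around the loop rotates by the sum of enclosed defects; add to the initial angle mod 2*pi
final angle = (2/3)*pi + (4/3)*pi = 0 (mod 2*pi)

Answer: final direction angle = 0


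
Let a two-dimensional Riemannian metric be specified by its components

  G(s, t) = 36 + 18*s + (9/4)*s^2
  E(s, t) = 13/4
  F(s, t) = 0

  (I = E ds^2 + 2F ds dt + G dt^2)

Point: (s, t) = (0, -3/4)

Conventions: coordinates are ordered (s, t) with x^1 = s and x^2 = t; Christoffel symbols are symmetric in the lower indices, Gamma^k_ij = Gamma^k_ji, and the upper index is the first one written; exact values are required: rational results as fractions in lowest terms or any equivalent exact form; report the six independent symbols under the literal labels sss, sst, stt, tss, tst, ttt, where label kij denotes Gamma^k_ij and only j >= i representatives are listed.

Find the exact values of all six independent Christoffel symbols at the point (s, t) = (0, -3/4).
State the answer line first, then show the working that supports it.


Answer: Gamma_sss = 0, Gamma_sst = 0, Gamma_stt = -36/13, Gamma_tss = 0, Gamma_tst = 1/4, Gamma_ttt = 0

E = 13/4, F = 0, G = 36 at the point
E_s = 0, E_t = 0, F_s = 0, F_t = 0, G_s = 18, G_t = 0
EG - F^2 = 117;  g^inv = (1/117) * [[36, 0], [0, 13/4]]
first-kind symbols [ij,l] = (1/2)(d_i g_jl + d_j g_il - d_l g_ij): [ss,s] = E_s/2 = 0, [ss,t] = F_s - E_t/2 = 0, [st,s] = E_t/2 = 0, [st,t] = G_s/2 = 9, [tt,s] = F_t - G_s/2 = -9, [tt,t] = G_t/2 = 0
Gamma^s_ij = (G*[ij,s] - F*[ij,t])/(EG - F^2), Gamma^t_ij = (E*[ij,t] - F*[ij,s])/(EG - F^2)


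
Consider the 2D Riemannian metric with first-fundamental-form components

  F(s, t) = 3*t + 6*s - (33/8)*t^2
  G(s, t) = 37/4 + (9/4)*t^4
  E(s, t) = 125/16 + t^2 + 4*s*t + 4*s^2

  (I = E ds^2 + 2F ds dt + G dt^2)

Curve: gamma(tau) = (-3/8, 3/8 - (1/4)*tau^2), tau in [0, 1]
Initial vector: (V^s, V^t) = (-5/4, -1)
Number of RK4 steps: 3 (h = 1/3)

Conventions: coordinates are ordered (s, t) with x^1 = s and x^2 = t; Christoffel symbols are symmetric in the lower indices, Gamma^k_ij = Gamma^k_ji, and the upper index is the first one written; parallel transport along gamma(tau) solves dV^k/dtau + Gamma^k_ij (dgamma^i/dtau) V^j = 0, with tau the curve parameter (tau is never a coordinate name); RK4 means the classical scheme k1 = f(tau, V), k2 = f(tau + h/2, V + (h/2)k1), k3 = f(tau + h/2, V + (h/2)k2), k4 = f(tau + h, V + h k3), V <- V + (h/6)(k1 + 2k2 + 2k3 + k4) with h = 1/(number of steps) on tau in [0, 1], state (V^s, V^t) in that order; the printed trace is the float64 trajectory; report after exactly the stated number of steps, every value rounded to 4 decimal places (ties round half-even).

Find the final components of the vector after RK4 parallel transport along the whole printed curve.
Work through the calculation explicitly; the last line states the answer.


gamma'(tau) = (0, -(1/2)*tau); f(tau, V)^k = -Gamma^k_ij(gamma(tau)) gamma'^i(tau) V^j; h = 1/3; intermediate values shown to 6 dp
curve data and Christoffel symbols at the stage parameters:
  tau = 0.000000: gamma = (-0.375000, 0.375000), gamma' = (0.000000, 0.000000); Gamma_sss = 0.054905, Gamma_sst = -0.049082, Gamma_stt = -0.006573, Gamma_tss = 0.695962, Gamma_tst = -0.009004, Gamma_ttt = 0.024326
  tau = 0.166667: gamma = (-0.375000, 0.368056), gamma' = (0.000000, -0.083333); Gamma_sss = 0.053230, Gamma_sst = -0.049956, Gamma_stt = 0.000615, Gamma_tss = 0.696640, Gamma_tst = -0.009165, Gamma_ttt = 0.024261
  tau = 0.333333: gamma = (-0.375000, 0.347222), gamma' = (0.000000, -0.166667); Gamma_sss = 0.048416, Gamma_sst = -0.052573, Gamma_stt = 0.022193, Gamma_tss = 0.698650, Gamma_tst = -0.009660, Gamma_ttt = 0.024372
  tau = 0.500000: gamma = (-0.375000, 0.312500), gamma' = (0.000000, -0.250000); Gamma_sss = 0.041113, Gamma_sst = -0.056918, Gamma_stt = 0.058190, Gamma_tss = 0.701942, Gamma_tst = -0.010530, Gamma_ttt = 0.025578
  tau = 0.666667: gamma = (-0.375000, 0.263889), gamma' = (0.000000, -0.333333); Gamma_sss = 0.032429, Gamma_sst = -0.062970, Gamma_stt = 0.108618, Gamma_tss = 0.706488, Gamma_tst = -0.011869, Gamma_ttt = 0.029403
  tau = 0.833333: gamma = (-0.375000, 0.201389), gamma' = (0.000000, -0.416667); Gamma_sss = 0.023960, Gamma_sst = -0.070714, Gamma_stt = 0.173460, Gamma_tss = 0.712369, Gamma_tst = -0.013855, Gamma_ttt = 0.037959
  tau = 1.000000: gamma = (-0.375000, 0.125000), gamma' = (0.000000, -0.500000); Gamma_sss = 0.017827, Gamma_sst = -0.080164, Gamma_stt = 0.252753, Gamma_tss = 0.719911, Gamma_tst = -0.016807, Gamma_ttt = 0.053942
step 0: V^s = -1.2500, V^t = -1.0000
step 1: k1 = (0.000000, 0.000000), k2 = (0.005152, -0.001067), k3 = (0.005149, -0.001068), k4 = (0.007237, -0.002054); V <- V + (h/6)(k1 + 2k2 + 2k3 + k4): V^s = -1.2485, V^t = -1.0004
step 2: k1 = (0.007239, -0.002053), k2 = (0.003190, -0.003115), k3 = (0.003197, -0.003115), k4 = (-0.010074, -0.004879); V <- V + (h/6)(k1 + 2k2 + 2k3 + k4): V^s = -1.2479, V^t = -1.0014
step 3: k1 = (-0.010064, -0.004878), k2 = (-0.035620, -0.008638), k3 = (-0.035539, -0.008623), k4 = (-0.076427, -0.016501); V <- V + (h/6)(k1 + 2k2 + 2k3 + k4): V^s = -1.2606, V^t = -1.0045

Answer: V^s = -1.2606, V^t = -1.0045


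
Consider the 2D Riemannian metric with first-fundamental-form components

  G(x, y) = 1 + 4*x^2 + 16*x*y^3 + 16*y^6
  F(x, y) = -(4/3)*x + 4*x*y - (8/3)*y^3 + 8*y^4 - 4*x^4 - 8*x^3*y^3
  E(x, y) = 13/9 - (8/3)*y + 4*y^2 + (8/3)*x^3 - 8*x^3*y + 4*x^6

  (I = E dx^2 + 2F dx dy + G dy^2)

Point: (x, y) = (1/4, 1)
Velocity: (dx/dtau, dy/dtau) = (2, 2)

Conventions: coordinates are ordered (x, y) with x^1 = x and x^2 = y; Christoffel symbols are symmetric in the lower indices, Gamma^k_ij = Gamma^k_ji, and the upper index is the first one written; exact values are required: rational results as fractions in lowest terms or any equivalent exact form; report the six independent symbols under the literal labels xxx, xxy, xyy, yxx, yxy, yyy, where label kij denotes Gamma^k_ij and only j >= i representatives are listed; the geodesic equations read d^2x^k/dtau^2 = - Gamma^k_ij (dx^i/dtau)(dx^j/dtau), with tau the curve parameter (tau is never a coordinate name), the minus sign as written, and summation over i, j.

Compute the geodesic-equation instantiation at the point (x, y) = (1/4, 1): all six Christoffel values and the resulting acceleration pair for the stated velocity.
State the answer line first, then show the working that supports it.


Answer: Gamma_xxx = -900/42293, Gamma_xxy = 4800/42293, Gamma_xyy = 28800/42293, Gamma_yxx = -15552/211465, Gamma_yxy = 82944/211465, Gamma_yyy = 497664/211465; accelerations (d^2x/dtau^2, d^2y/dtau^2) = (-150000/42293, -518400/42293)

E = 24841/9216, F = 375/64, G = 85/4 at the point
E_x = -125/128, E_y = 125/24, F_x = 11/12, F_y = 197/8, G_x = 18, G_y = 108
EG - F^2 = 211465/9216;  g^inv = (9216/211465) * [[85/4, -375/64], [-375/64, 24841/9216]]
first-kind symbols [ij,l] = (1/2)(d_i g_jl + d_j g_il - d_l g_ij): [xx,x] = E_x/2 = -125/256, [xx,y] = F_x - E_y/2 = -27/16, [xy,x] = E_y/2 = 125/48, [xy,y] = G_x/2 = 9, [yy,x] = F_y - G_x/2 = 125/8, [yy,y] = G_y/2 = 54
Gamma^x_ij = (G*[ij,x] - F*[ij,y])/(EG - F^2), Gamma^y_ij = (E*[ij,y] - F*[ij,x])/(EG - F^2)
Gamma_xxx = -900/42293, Gamma_xxy = 4800/42293, Gamma_xyy = 28800/42293, Gamma_yxx = -15552/211465, Gamma_yxy = 82944/211465, Gamma_yyy = 497664/211465
d^2x/dtau^2 = -(Gamma_xxx*(2)^2 + 2*Gamma_xxy*(2)*(2) + Gamma_xyy*(2)^2) = -150000/42293
d^2y/dtau^2 = -(Gamma_yxx*(2)^2 + 2*Gamma_yxy*(2)*(2) + Gamma_yyy*(2)^2) = -518400/42293


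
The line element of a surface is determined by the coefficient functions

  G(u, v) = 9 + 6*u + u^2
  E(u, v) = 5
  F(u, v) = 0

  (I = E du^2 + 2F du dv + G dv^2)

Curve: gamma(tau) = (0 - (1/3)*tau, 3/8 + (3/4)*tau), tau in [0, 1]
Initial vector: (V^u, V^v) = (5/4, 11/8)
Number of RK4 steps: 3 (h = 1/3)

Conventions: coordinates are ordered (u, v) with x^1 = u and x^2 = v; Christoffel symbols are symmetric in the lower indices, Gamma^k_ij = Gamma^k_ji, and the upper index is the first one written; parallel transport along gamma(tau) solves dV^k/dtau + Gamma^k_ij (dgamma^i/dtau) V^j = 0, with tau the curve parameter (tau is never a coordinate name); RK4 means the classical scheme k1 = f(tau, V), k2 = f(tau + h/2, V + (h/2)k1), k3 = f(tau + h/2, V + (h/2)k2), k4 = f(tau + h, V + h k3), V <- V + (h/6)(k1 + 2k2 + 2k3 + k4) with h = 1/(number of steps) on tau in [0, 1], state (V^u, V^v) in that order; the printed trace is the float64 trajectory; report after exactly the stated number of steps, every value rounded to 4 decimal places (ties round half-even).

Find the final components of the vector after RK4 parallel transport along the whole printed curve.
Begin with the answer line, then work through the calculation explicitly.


Answer: V^u = 1.7876, V^v = 1.1157

gamma'(tau) = (-1/3, 3/4); f(tau, V)^k = -Gamma^k_ij(gamma(tau)) gamma'^i(tau) V^j; h = 1/3; intermediate values shown to 6 dp
curve data and Christoffel symbols at the stage parameters:
  tau = 0.000000: gamma = (0.000000, 0.375000), gamma' = (-0.333333, 0.750000); Gamma_uuu = 0.000000, Gamma_uuv = 0.000000, Gamma_uvv = -0.600000, Gamma_vuu = 0.000000, Gamma_vuv = 0.333333, Gamma_vvv = 0.000000
  tau = 0.166667: gamma = (-0.055556, 0.500000), gamma' = (-0.333333, 0.750000); Gamma_uuu = 0.000000, Gamma_uuv = 0.000000, Gamma_uvv = -0.588889, Gamma_vuu = 0.000000, Gamma_vuv = 0.339623, Gamma_vvv = 0.000000
  tau = 0.333333: gamma = (-0.111111, 0.625000), gamma' = (-0.333333, 0.750000); Gamma_uuu = 0.000000, Gamma_uuv = 0.000000, Gamma_uvv = -0.577778, Gamma_vuu = 0.000000, Gamma_vuv = 0.346154, Gamma_vvv = 0.000000
  tau = 0.500000: gamma = (-0.166667, 0.750000), gamma' = (-0.333333, 0.750000); Gamma_uuu = 0.000000, Gamma_uuv = 0.000000, Gamma_uvv = -0.566667, Gamma_vuu = 0.000000, Gamma_vuv = 0.352941, Gamma_vvv = 0.000000
  tau = 0.666667: gamma = (-0.222222, 0.875000), gamma' = (-0.333333, 0.750000); Gamma_uuu = 0.000000, Gamma_uuv = 0.000000, Gamma_uvv = -0.555556, Gamma_vuu = 0.000000, Gamma_vuv = 0.360000, Gamma_vvv = 0.000000
  tau = 0.833333: gamma = (-0.277778, 1.000000), gamma' = (-0.333333, 0.750000); Gamma_uuu = 0.000000, Gamma_uuv = 0.000000, Gamma_uvv = -0.544444, Gamma_vuu = 0.000000, Gamma_vuv = 0.367347, Gamma_vvv = 0.000000
  tau = 1.000000: gamma = (-0.333333, 1.125000), gamma' = (-0.333333, 0.750000); Gamma_uuu = 0.000000, Gamma_uuv = 0.000000, Gamma_uvv = -0.533333, Gamma_vuu = 0.000000, Gamma_vuv = 0.375000, Gamma_vvv = 0.000000
step 0: V^u = 1.2500, V^v = 1.3750
step 1: k1 = (0.618750, -0.159722), k2 = (0.595534, -0.192017), k3 = (0.593157, -0.191641), k4 = (0.568152, -0.224567); V <- V + (h/6)(k1 + 2k2 + 2k3 + k4): V^u = 1.4480, V^v = 1.3110
step 2: k1 = (0.568109, -0.224655), k2 = (0.541271, -0.258529), k3 = (0.538872, -0.258009), k4 = (0.510425, -0.292460); V <- V + (h/6)(k1 + 2k2 + 2k3 + k4): V^u = 1.6280, V^v = 1.2249
step 3: k1 = (0.510375, -0.292559), k2 = (0.480257, -0.327935), k3 = (0.477850, -0.327274), k4 = (0.446323, -0.363183); V <- V + (h/6)(k1 + 2k2 + 2k3 + k4): V^u = 1.7876, V^v = 1.1157


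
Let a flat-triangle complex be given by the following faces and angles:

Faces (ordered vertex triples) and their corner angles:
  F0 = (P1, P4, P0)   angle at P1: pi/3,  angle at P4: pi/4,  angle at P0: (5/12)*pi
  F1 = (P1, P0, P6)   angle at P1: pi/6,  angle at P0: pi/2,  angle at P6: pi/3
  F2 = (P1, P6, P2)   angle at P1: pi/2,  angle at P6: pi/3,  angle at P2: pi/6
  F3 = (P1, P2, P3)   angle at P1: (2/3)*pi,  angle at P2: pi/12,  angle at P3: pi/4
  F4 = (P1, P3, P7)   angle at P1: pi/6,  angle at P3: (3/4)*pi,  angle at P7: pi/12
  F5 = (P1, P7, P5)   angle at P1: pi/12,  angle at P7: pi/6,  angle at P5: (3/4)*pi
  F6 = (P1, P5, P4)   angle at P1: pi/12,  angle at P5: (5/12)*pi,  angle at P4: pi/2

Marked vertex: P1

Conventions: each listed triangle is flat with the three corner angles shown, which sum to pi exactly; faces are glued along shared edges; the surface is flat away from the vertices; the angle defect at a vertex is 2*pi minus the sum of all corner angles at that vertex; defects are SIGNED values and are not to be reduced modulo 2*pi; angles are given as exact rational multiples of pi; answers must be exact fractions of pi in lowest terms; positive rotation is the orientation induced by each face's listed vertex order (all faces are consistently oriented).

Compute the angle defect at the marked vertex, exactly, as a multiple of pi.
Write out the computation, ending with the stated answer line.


Sum of corner angles at P1: 2*pi
defect = 2*pi - 2*pi

Answer: defect(P1) = 0


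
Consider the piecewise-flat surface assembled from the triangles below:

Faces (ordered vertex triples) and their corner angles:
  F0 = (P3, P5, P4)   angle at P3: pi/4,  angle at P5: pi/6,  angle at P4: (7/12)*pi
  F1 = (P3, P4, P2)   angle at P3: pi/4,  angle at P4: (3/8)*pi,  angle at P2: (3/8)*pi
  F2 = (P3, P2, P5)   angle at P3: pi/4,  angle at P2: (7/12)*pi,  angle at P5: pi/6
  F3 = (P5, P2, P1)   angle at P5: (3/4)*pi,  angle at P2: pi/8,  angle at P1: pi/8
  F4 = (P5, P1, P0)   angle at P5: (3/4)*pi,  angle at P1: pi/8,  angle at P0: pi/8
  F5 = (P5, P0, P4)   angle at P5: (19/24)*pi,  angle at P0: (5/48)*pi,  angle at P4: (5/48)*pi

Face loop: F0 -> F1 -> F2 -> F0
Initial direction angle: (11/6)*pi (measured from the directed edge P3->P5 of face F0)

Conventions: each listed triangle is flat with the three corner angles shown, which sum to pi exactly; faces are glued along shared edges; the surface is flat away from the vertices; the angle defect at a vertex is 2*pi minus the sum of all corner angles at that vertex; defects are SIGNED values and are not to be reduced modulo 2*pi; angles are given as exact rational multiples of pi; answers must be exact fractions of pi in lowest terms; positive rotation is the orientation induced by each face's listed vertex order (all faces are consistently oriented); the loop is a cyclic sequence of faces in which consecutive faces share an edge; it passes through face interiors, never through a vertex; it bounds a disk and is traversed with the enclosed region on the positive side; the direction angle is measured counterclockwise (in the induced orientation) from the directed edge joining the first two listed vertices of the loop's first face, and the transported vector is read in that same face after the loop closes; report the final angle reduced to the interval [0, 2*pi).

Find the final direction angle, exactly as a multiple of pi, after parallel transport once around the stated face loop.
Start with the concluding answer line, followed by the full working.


Answer: final direction angle = (13/12)*pi

enclosed vertex P3: corner angles sum to (3/4)*pi, defect = 2*pi - (3/4)*pi = (5/4)*pi
adding the enclosed defects to the starting angle (mod 2*pi, induced orientation) gives the holonomy
final angle = (11/6)*pi + (5/4)*pi = (13/12)*pi (mod 2*pi)


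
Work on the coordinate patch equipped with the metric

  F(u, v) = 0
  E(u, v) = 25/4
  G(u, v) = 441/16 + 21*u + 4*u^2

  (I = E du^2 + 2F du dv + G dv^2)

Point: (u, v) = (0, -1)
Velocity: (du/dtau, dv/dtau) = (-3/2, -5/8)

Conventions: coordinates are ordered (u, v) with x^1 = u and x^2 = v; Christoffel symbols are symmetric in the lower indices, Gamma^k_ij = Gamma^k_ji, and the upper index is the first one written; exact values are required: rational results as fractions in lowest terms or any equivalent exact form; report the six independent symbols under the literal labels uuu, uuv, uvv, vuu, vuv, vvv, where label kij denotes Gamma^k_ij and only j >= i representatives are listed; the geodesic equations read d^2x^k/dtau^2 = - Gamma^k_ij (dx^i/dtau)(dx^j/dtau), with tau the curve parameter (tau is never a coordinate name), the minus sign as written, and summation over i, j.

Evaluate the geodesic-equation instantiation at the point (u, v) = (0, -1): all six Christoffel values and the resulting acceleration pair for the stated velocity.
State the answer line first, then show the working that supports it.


Answer: Gamma_uuu = 0, Gamma_uuv = 0, Gamma_uvv = -42/25, Gamma_vuu = 0, Gamma_vuv = 8/21, Gamma_vvv = 0; accelerations (d^2u/dtau^2, d^2v/dtau^2) = (21/32, -5/7)

E = 25/4, F = 0, G = 441/16 at the point
E_u = 0, E_v = 0, F_u = 0, F_v = 0, G_u = 21, G_v = 0
EG - F^2 = 11025/64;  g^inv = (64/11025) * [[441/16, 0], [0, 25/4]]
first-kind symbols [ij,l] = (1/2)(d_i g_jl + d_j g_il - d_l g_ij): [uu,u] = E_u/2 = 0, [uu,v] = F_u - E_v/2 = 0, [uv,u] = E_v/2 = 0, [uv,v] = G_u/2 = 21/2, [vv,u] = F_v - G_u/2 = -21/2, [vv,v] = G_v/2 = 0
Gamma^u_ij = (G*[ij,u] - F*[ij,v])/(EG - F^2), Gamma^v_ij = (E*[ij,v] - F*[ij,u])/(EG - F^2)
Gamma_uuu = 0, Gamma_uuv = 0, Gamma_uvv = -42/25, Gamma_vuu = 0, Gamma_vuv = 8/21, Gamma_vvv = 0
d^2u/dtau^2 = -(Gamma_uuu*(-3/2)^2 + 2*Gamma_uuv*(-3/2)*(-5/8) + Gamma_uvv*(-5/8)^2) = 21/32
d^2v/dtau^2 = -(Gamma_vuu*(-3/2)^2 + 2*Gamma_vuv*(-3/2)*(-5/8) + Gamma_vvv*(-5/8)^2) = -5/7


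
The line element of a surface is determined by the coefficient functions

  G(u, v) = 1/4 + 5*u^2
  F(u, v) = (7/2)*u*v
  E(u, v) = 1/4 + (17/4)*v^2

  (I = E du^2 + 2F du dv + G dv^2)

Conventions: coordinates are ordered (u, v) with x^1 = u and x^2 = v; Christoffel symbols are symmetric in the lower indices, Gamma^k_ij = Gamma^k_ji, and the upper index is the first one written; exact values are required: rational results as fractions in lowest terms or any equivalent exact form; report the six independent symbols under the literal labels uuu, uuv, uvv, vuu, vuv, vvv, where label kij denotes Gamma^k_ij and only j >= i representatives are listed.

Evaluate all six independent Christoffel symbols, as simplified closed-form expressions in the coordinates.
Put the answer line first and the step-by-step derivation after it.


Answer: Gamma_uuu = 42*u*v^2/(144*u^2*v^2 + 20*u^2 + 17*v^2 + 1), Gamma_uuv = (60*u^2*v + 17*v)/(144*u^2*v^2 + 20*u^2 + 17*v^2 + 1), Gamma_uvv = (-120*u^3 - 6*u)/(144*u^2*v^2 + 20*u^2 + 17*v^2 + 1), Gamma_vuu = (-51*v^3 - 3*v)/(144*u^2*v^2 + 20*u^2 + 17*v^2 + 1), Gamma_vuv = (102*u*v^2 + 20*u)/(144*u^2*v^2 + 20*u^2 + 17*v^2 + 1), Gamma_vvv = 84*u^2*v/(144*u^2*v^2 + 20*u^2 + 17*v^2 + 1)

E = 1/4 + (17/4)*v^2; F = (7/2)*u*v; G = 1/4 + 5*u^2
Gamma^k_ij = (1/2) g^{kl} (d_i g_jl + d_j g_il - d_l g_ij), with g^inv = (1/(EG-F^2)) [[G, -F], [-F, E]]
first partials: E_u = 0, E_v = (17/2)*v, F_u = (7/2)*v, F_v = (7/2)*u, G_u = 10*u, G_v = 0
D = EG - F^2 = 1/16 + (17/16)*v^2 + (5/4)*u^2 + 9*u^2*v^2
expanded: Gamma^u_uu = (G E_u - 2F F_u + F E_v)/(2D), Gamma^u_uv = (G E_v - F G_u)/(2D), Gamma^u_vv = (2G F_v - G G_u - F G_v)/(2D), Gamma^v_uu = (2E F_u - E E_v - F E_u)/(2D), Gamma^v_uv = (E G_u - F E_v)/(2D), Gamma^v_vv = (E G_v - 2F F_v + F G_u)/(2D); substitute and cancel common factors


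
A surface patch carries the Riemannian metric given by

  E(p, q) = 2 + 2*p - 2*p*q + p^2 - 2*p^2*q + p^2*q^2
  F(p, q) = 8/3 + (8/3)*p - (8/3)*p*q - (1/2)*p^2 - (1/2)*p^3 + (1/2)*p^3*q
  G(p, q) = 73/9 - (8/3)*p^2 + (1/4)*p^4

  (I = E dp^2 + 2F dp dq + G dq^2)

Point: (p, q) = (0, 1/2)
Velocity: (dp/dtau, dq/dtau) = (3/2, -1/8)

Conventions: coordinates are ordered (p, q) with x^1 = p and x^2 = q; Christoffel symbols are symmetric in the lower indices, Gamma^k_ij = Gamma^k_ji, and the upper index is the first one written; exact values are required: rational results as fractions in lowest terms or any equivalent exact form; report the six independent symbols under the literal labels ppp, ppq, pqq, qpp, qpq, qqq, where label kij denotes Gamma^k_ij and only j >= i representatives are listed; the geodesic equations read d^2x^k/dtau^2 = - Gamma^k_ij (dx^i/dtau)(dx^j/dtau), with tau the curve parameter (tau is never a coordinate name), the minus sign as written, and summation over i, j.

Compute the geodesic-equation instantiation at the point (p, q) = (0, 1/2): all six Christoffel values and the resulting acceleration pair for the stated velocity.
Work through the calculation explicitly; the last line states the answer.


E = 2, F = 8/3, G = 73/9 at the point
E_p = 1, E_q = 0, F_p = 4/3, F_q = 0, G_p = 0, G_q = 0
EG - F^2 = 82/9;  g^inv = (9/82) * [[73/9, -8/3], [-8/3, 2]]
first-kind symbols [ij,l] = (1/2)(d_i g_jl + d_j g_il - d_l g_ij): [pp,p] = E_p/2 = 1/2, [pp,q] = F_p - E_q/2 = 4/3, [pq,p] = E_q/2 = 0, [pq,q] = G_p/2 = 0, [qq,p] = F_q - G_p/2 = 0, [qq,q] = G_q/2 = 0
Gamma^p_ij = (G*[ij,p] - F*[ij,q])/(EG - F^2), Gamma^q_ij = (E*[ij,q] - F*[ij,p])/(EG - F^2)
Gamma_ppp = 9/164, Gamma_ppq = 0, Gamma_pqq = 0, Gamma_qpp = 6/41, Gamma_qpq = 0, Gamma_qqq = 0
d^2p/dtau^2 = -(Gamma_ppp*(3/2)^2 + 2*Gamma_ppq*(3/2)*(-1/8) + Gamma_pqq*(-1/8)^2) = -81/656
d^2q/dtau^2 = -(Gamma_qpp*(3/2)^2 + 2*Gamma_qpq*(3/2)*(-1/8) + Gamma_qqq*(-1/8)^2) = -27/82

Answer: Gamma_ppp = 9/164, Gamma_ppq = 0, Gamma_pqq = 0, Gamma_qpp = 6/41, Gamma_qpq = 0, Gamma_qqq = 0; accelerations (d^2p/dtau^2, d^2q/dtau^2) = (-81/656, -27/82)


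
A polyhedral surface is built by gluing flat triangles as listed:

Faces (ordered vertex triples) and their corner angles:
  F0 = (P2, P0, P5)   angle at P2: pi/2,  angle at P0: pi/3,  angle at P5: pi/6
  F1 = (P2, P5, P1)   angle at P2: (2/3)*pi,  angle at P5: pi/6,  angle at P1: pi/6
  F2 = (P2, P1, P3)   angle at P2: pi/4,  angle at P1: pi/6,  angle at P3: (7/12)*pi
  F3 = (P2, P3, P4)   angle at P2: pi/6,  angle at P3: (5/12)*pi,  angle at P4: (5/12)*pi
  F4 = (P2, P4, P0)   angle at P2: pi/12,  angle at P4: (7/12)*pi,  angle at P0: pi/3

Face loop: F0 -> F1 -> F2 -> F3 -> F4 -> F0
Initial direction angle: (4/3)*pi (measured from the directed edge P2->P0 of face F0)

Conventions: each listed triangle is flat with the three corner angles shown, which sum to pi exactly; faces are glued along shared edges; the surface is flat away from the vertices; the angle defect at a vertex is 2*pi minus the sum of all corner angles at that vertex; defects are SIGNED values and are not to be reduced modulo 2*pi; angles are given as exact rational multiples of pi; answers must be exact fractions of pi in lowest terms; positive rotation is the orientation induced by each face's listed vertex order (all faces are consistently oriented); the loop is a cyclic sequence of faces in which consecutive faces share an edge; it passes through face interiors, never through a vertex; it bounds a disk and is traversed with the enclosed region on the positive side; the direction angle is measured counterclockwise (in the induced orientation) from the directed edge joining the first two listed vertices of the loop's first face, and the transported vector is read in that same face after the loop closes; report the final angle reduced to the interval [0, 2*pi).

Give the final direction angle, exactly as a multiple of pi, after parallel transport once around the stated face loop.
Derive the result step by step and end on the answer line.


enclosed vertex P2: corner angles sum to (5/3)*pi, defect = 2*pi - (5/3)*pi = pi/3
summing the enclosed defects onto the initial angle, mod 2*pi in the induced orientation:
final angle = (4/3)*pi + pi/3 = (5/3)*pi (mod 2*pi)

Answer: final direction angle = (5/3)*pi


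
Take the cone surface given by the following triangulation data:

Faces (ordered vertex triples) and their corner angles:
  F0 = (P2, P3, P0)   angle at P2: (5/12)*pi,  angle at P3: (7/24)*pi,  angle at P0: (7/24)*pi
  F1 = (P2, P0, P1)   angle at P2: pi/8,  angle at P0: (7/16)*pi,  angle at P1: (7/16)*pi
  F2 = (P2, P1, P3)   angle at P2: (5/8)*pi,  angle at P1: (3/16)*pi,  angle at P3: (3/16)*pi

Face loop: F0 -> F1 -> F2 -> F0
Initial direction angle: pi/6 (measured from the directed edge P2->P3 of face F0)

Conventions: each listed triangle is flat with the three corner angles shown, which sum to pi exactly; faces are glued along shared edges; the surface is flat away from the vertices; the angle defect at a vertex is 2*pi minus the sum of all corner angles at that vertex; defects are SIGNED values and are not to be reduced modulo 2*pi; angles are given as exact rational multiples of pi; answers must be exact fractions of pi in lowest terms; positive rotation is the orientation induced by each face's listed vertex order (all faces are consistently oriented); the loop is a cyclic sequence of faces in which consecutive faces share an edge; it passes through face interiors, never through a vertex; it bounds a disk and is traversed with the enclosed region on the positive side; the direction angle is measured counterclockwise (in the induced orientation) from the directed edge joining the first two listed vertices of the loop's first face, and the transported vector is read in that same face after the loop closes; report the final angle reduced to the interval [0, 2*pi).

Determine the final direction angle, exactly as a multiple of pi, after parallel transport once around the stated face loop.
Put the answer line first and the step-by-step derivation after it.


Answer: final direction angle = pi

enclosed vertex P2: corner angles sum to (7/6)*pi, defect = 2*pi - (7/6)*pi = (5/6)*pi
transport around the loop rotates by the sum of enclosed defects; add to the initial angle mod 2*pi
final angle = pi/6 + (5/6)*pi = pi (mod 2*pi)


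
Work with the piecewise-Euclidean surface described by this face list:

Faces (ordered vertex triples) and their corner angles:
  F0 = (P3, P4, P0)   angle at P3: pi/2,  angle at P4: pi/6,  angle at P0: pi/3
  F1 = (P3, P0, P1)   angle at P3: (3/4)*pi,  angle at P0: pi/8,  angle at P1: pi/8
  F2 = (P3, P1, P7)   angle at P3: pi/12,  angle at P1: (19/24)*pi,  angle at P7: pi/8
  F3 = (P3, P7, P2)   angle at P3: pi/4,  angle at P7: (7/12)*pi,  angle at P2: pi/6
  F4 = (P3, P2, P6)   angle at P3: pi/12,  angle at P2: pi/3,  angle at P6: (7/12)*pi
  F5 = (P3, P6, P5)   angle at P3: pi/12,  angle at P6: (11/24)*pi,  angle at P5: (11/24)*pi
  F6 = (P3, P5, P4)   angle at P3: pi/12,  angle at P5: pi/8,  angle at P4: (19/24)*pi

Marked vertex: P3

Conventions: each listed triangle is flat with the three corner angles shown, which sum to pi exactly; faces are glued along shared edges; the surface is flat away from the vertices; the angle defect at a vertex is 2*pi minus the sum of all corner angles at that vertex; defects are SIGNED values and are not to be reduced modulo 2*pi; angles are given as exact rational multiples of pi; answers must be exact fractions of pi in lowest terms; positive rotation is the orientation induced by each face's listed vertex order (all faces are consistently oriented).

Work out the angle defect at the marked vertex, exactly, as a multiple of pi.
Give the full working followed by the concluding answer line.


Sum of corner angles at P3: (11/6)*pi
defect = 2*pi - (11/6)*pi

Answer: defect(P3) = pi/6


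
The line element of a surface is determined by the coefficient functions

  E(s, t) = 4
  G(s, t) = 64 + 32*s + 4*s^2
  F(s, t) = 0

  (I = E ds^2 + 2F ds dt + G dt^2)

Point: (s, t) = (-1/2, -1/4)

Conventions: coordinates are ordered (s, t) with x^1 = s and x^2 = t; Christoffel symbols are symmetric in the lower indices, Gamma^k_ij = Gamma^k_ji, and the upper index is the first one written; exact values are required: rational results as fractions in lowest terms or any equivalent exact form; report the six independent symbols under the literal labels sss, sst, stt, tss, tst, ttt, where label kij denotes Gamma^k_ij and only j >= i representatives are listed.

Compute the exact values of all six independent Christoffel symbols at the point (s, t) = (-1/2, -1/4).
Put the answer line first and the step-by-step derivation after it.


Answer: Gamma_sss = 0, Gamma_sst = 0, Gamma_stt = -7/2, Gamma_tss = 0, Gamma_tst = 2/7, Gamma_ttt = 0

E = 4, F = 0, G = 49 at the point
E_s = 0, E_t = 0, F_s = 0, F_t = 0, G_s = 28, G_t = 0
EG - F^2 = 196;  g^inv = (1/196) * [[49, 0], [0, 4]]
first-kind symbols [ij,l] = (1/2)(d_i g_jl + d_j g_il - d_l g_ij): [ss,s] = E_s/2 = 0, [ss,t] = F_s - E_t/2 = 0, [st,s] = E_t/2 = 0, [st,t] = G_s/2 = 14, [tt,s] = F_t - G_s/2 = -14, [tt,t] = G_t/2 = 0
Gamma^s_ij = (G*[ij,s] - F*[ij,t])/(EG - F^2), Gamma^t_ij = (E*[ij,t] - F*[ij,s])/(EG - F^2)


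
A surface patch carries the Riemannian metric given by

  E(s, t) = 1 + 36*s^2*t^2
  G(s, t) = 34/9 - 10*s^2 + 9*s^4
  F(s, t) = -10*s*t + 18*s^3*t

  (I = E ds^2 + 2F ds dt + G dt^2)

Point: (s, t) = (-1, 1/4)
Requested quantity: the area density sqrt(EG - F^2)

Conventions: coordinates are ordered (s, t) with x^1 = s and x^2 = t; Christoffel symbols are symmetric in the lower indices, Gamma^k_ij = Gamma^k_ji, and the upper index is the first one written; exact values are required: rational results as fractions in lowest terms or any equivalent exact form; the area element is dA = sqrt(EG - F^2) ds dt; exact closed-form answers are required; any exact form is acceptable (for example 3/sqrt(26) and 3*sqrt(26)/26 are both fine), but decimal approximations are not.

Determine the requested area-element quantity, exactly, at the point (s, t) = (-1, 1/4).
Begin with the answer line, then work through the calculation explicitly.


Answer: sqrt(EG - F^2) = sqrt(181)/6

E = 13/4, F = -2, G = 25/9; EG - F^2 = 181/36


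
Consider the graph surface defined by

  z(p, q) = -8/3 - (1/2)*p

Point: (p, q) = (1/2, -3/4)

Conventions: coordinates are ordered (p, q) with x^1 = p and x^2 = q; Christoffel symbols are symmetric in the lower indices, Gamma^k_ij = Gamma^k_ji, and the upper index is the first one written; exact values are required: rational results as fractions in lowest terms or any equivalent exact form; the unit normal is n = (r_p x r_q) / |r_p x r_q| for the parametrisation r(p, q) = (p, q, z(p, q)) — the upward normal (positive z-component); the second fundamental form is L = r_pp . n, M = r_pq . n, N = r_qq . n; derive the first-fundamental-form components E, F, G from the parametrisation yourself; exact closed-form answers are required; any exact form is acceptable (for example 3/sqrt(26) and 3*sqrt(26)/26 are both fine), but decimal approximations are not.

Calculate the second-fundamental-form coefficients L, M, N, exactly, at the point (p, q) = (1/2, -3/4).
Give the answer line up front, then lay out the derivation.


Answer: L = 0, M = 0, N = 0

z_p = -1/2, z_q = 0, z_pp = 0, z_pq = 0, z_qq = 0
E = 5/4, F = 0, G = 1; answer radicand W^2 = 5/4
unnormalised second-form numerators: l = 0, m = 0, n = 0; L = l/sqrt(5/4), and similarly M = m/sqrt(W^2), N = n/sqrt(W^2)


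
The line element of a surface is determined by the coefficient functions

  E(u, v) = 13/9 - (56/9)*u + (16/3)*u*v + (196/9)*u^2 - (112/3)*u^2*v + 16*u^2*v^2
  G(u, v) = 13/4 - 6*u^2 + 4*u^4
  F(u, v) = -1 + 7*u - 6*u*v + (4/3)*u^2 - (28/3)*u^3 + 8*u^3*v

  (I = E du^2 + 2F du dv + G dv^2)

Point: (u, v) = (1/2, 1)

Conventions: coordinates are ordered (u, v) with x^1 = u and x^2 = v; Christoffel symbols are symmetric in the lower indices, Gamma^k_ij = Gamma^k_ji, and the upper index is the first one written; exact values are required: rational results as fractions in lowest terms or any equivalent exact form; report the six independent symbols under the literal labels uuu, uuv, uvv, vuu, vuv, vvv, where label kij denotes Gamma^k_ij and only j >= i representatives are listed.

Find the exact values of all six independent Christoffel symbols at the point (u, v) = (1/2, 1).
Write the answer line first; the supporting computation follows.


Answer: Gamma_uuu = -2/19, Gamma_uuv = 6/19, Gamma_uvv = 0, Gamma_vuu = 6/19, Gamma_vuv = -18/19, Gamma_vvv = 0

E = 10/9, F = -1/3, G = 2 at the point
E_u = -4/9, E_v = 4/3, F_u = 4/3, F_v = -2, G_u = -4, G_v = 0
EG - F^2 = 19/9;  g^inv = (9/19) * [[2, 1/3], [1/3, 10/9]]
first-kind symbols [ij,l] = (1/2)(d_i g_jl + d_j g_il - d_l g_ij): [uu,u] = E_u/2 = -2/9, [uu,v] = F_u - E_v/2 = 2/3, [uv,u] = E_v/2 = 2/3, [uv,v] = G_u/2 = -2, [vv,u] = F_v - G_u/2 = 0, [vv,v] = G_v/2 = 0
Gamma^u_ij = (G*[ij,u] - F*[ij,v])/(EG - F^2), Gamma^v_ij = (E*[ij,v] - F*[ij,u])/(EG - F^2)


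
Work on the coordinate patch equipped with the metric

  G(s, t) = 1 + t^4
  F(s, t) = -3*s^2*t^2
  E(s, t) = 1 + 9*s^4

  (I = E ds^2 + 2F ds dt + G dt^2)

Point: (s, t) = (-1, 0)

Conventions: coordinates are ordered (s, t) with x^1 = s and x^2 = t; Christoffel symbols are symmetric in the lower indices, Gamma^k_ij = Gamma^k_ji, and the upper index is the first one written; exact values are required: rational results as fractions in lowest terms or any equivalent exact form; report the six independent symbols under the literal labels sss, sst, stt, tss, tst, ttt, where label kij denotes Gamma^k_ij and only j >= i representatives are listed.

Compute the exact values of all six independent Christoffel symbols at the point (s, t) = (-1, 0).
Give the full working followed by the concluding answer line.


E = 10, F = 0, G = 1 at the point
E_s = -36, E_t = 0, F_s = 0, F_t = 0, G_s = 0, G_t = 0
EG - F^2 = 10;  g^inv = (1/10) * [[1, 0], [0, 10]]
first-kind symbols [ij,l] = (1/2)(d_i g_jl + d_j g_il - d_l g_ij): [ss,s] = E_s/2 = -18, [ss,t] = F_s - E_t/2 = 0, [st,s] = E_t/2 = 0, [st,t] = G_s/2 = 0, [tt,s] = F_t - G_s/2 = 0, [tt,t] = G_t/2 = 0
Gamma^s_ij = (G*[ij,s] - F*[ij,t])/(EG - F^2), Gamma^t_ij = (E*[ij,t] - F*[ij,s])/(EG - F^2)

Answer: Gamma_sss = -9/5, Gamma_sst = 0, Gamma_stt = 0, Gamma_tss = 0, Gamma_tst = 0, Gamma_ttt = 0


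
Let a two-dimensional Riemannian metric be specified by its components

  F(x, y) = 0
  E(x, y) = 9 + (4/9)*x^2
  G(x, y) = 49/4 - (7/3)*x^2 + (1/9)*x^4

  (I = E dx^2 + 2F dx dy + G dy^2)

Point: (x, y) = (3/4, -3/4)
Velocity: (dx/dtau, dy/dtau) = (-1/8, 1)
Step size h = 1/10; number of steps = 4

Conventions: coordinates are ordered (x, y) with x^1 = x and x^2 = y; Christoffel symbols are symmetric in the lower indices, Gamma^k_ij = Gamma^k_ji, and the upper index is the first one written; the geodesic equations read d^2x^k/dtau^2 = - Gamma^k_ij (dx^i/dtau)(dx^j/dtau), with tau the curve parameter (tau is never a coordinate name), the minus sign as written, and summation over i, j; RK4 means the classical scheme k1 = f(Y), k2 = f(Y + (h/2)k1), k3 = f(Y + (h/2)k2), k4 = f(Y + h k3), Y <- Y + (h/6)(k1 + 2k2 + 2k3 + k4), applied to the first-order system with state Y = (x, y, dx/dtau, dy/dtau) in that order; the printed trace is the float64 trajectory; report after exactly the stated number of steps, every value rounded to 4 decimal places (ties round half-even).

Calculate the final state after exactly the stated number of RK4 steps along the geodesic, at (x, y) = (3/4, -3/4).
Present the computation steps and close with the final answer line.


f(Y) = (dx/dtau, dy/dtau, -Gamma^x_ij Y'^i Y'^j, -Gamma^y_ij Y'^i Y'^j) with the Gammas evaluated at the stage position; h = 0.100000; intermediate values shown to 6 dp
step 0: x = 0.7500, y = -0.7500, dx/dtau = -0.1250, dy/dtau = 1.0000
step 1:
  k1: at (x, y) = (0.750000, -0.750000), (dx/dtau, dy/dtau) = (-0.125000, 1.000000); Gamma_xxx = 0.036036, Gamma_xxy = 0.000000, Gamma_xyy = 0.179054, Gamma_yxx = 0.000000, Gamma_yxy = -0.150943, Gamma_yyy = 0.000000; k1 = (-0.125000, 1.000000, -0.179617, -0.037736)
  k2: at (x, y) = (0.743750, -0.700000), (dx/dtau, dy/dtau) = (-0.133981, 0.998113); Gamma_xxx = 0.035752, Gamma_xxy = 0.000000, Gamma_xyy = 0.177809, Gamma_yxx = 0.000000, Gamma_yxy = -0.149545, Gamma_yyy = 0.000000; k2 = (-0.133981, 0.998113, -0.177780, -0.039997)
  k3: at (x, y) = (0.743301, -0.700094), (dx/dtau, dy/dtau) = (-0.133889, 0.998000); Gamma_xxx = 0.035731, Gamma_xxy = 0.000000, Gamma_xyy = 0.177719, Gamma_yxx = 0.000000, Gamma_yxy = -0.149445, Gamma_yyy = 0.000000; k3 = (-0.133889, 0.998000, -0.177649, -0.039938)
  k4: at (x, y) = (0.736611, -0.650200), (dx/dtau, dy/dtau) = (-0.142765, 0.996006); Gamma_xxx = 0.035427, Gamma_xxy = 0.000000, Gamma_xyy = 0.176379, Gamma_yxx = 0.000000, Gamma_yxy = -0.147952, Gamma_yyy = 0.000000; k4 = (-0.142765, 0.996006, -0.175695, -0.042076)
  Y <- Y + (h/6)(k1 + 2k2 + 2k3 + k4): x = 0.7366, y = -0.6502, dx/dtau = -0.1428, dy/dtau = 0.9960
step 2:
  k1: at (x, y) = (0.736608, -0.650196), (dx/dtau, dy/dtau) = (-0.142769, 0.996005); Gamma_xxx = 0.035426, Gamma_xxy = 0.000000, Gamma_xyy = 0.176378, Gamma_yxx = 0.000000, Gamma_yxy = -0.147952, Gamma_yyy = 0.000000; k1 = (-0.142769, 0.996005, -0.175694, -0.042077)
  k2: at (x, y) = (0.729470, -0.600396), (dx/dtau, dy/dtau) = (-0.151554, 0.993901); Gamma_xxx = 0.035101, Gamma_xxy = 0.000000, Gamma_xyy = 0.174940, Gamma_yxx = 0.000000, Gamma_yxy = -0.146364, Gamma_yyy = 0.000000; k2 = (-0.151554, 0.993901, -0.173619, -0.044094)
  k3: at (x, y) = (0.729031, -0.600501), (dx/dtau, dy/dtau) = (-0.151450, 0.993801); Gamma_xxx = 0.035081, Gamma_xxy = 0.000000, Gamma_xyy = 0.174852, Gamma_yxx = 0.000000, Gamma_yxy = -0.146267, Gamma_yyy = 0.000000; k3 = (-0.151450, 0.993801, -0.173495, -0.044030)
  k4: at (x, y) = (0.721463, -0.550816), (dx/dtau, dy/dtau) = (-0.160119, 0.991602); Gamma_xxx = 0.034735, Gamma_xxy = 0.000000, Gamma_xyy = 0.173319, Gamma_yxx = 0.000000, Gamma_yxy = -0.144589, Gamma_yyy = 0.000000; k4 = (-0.160119, 0.991602, -0.171311, -0.045914)
  Y <- Y + (h/6)(k1 + 2k2 + 2k3 + k4): x = 0.7215, y = -0.5508, dx/dtau = -0.1601, dy/dtau = 0.9916
step 3:
  k1: at (x, y) = (0.721460, -0.550813), (dx/dtau, dy/dtau) = (-0.160123, 0.991601); Gamma_xxx = 0.034735, Gamma_xxy = 0.000000, Gamma_xyy = 0.173318, Gamma_yxx = 0.000000, Gamma_yxy = -0.144588, Gamma_yyy = 0.000000; k1 = (-0.160123, 0.991601, -0.171310, -0.045915)
  k2: at (x, y) = (0.713454, -0.501233), (dx/dtau, dy/dtau) = (-0.168689, 0.989306); Gamma_xxx = 0.034368, Gamma_xxy = 0.000000, Gamma_xyy = 0.171687, Gamma_yxx = 0.000000, Gamma_yxy = -0.142820, Gamma_yyy = 0.000000; k2 = (-0.168689, 0.989306, -0.169012, -0.047669)
  k3: at (x, y) = (0.713026, -0.501347), (dx/dtau, dy/dtau) = (-0.168574, 0.989218); Gamma_xxx = 0.034349, Gamma_xxy = 0.000000, Gamma_xyy = 0.171599, Gamma_yxx = 0.000000, Gamma_yxy = -0.142725, Gamma_yyy = 0.000000; k3 = (-0.168574, 0.989218, -0.168895, -0.047601)
  k4: at (x, y) = (0.704603, -0.451891), (dx/dtau, dy/dtau) = (-0.177013, 0.986841); Gamma_xxx = 0.033963, Gamma_xxy = 0.000000, Gamma_xyy = 0.169873, Gamma_yxx = 0.000000, Gamma_yxy = -0.140871, Gamma_yyy = 0.000000; k4 = (-0.177013, 0.986841, -0.166496, -0.049216)
  Y <- Y + (h/6)(k1 + 2k2 + 2k3 + k4): x = 0.7046, y = -0.4519, dx/dtau = -0.1770, dy/dtau = 0.9868
step 4:
  k1: at (x, y) = (0.704599, -0.451888), (dx/dtau, dy/dtau) = (-0.177017, 0.986840); Gamma_xxx = 0.033962, Gamma_xxy = 0.000000, Gamma_xyy = 0.169872, Gamma_yxx = 0.000000, Gamma_yxy = -0.140870, Gamma_yyy = 0.000000; k1 = (-0.177017, 0.986840, -0.166495, -0.049216)
  k2: at (x, y) = (0.695748, -0.402546), (dx/dtau, dy/dtau) = (-0.185342, 0.984379); Gamma_xxx = 0.033556, Gamma_xxy = 0.000000, Gamma_xyy = 0.168046, Gamma_yxx = 0.000000, Gamma_yxy = -0.138928, Gamma_yyy = 0.000000; k2 = (-0.185342, 0.984379, -0.163990, -0.050694)
  k3: at (x, y) = (0.695332, -0.402669), (dx/dtau, dy/dtau) = (-0.185217, 0.984305); Gamma_xxx = 0.033537, Gamma_xxy = 0.000000, Gamma_xyy = 0.167960, Gamma_yxx = 0.000000, Gamma_yxy = -0.138837, Gamma_yyy = 0.000000; k3 = (-0.185217, 0.984305, -0.163880, -0.050623)
  k4: at (x, y) = (0.686077, -0.353457), (dx/dtau, dy/dtau) = (-0.193405, 0.981778); Gamma_xxx = 0.033111, Gamma_xxy = 0.000000, Gamma_xyy = 0.166039, Gamma_yxx = 0.000000, Gamma_yxy = -0.136815, Gamma_yyy = 0.000000; k4 = (-0.193405, 0.981778, -0.161281, -0.051957)
  Y <- Y + (h/6)(k1 + 2k2 + 2k3 + k4): x = 0.6861, y = -0.3535, dx/dtau = -0.1934, dy/dtau = 0.9818

Answer: x = 0.6861, y = -0.3535, dx/dtau = -0.1934, dy/dtau = 0.9818
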